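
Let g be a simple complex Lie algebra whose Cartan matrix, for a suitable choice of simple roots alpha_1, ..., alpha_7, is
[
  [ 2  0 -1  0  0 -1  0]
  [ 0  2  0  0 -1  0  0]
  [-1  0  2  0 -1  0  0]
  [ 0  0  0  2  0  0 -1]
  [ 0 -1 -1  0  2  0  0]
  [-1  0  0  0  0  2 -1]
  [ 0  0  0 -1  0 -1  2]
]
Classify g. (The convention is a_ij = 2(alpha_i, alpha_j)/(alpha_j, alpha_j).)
A_7 (sl(8))

The matrix has rank 7 with 2's on the diagonal. Reading the off-diagonal entries as Dynkin edges (a single edge where a_ij = a_ji = -1; a double or triple edge where a_ij * a_ji = 2 or 3), the diagram is a chain of 7 nodes with single edges (A_7). One simple-root ordering that puts it in standard form is (alpha_2, alpha_5, alpha_3, alpha_1, alpha_6, alpha_7, alpha_4). So the algebra is type A_7, i.e. sl(8).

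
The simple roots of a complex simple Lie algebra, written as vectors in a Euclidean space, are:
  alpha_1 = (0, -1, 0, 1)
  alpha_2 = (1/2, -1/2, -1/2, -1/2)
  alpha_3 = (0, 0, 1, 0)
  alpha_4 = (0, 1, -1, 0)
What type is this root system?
F_4

Compute the Cartan integers a_ij = 2(alpha_i, alpha_j)/(alpha_j, alpha_j); the resulting 4x4 Cartan matrix is
[[2, 0, 0, -1], [0, 2, -1, 0], [0, -1, 2, -1], [-1, 0, -2, 2]].
The roots have two lengths (squared-length ratio 2:1); the short ones are alpha_{2,3}. The associated Dynkin diagram is a chain of 4 nodes with a double edge between the middle two (F_4), so the type is F_4.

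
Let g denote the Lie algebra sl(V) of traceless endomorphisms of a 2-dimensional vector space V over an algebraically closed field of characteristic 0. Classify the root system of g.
type A_1

This is sl(2), which has dimension 2^2 - 1 = 3 and rank 2 - 1 = 1 (a Cartan subalgebra is the diagonal traceless matrices). In the classification of classical Lie algebras, the special linear algebra sl(n+1) has type A_n; here n = 1, so the Dynkin diagram is a chain of 1 nodes with single edges (A_1). Hence the type is A_1.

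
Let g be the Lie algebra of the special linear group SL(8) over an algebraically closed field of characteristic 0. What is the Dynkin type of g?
A_7 (sl(8))

This is sl(8), which has dimension 8^2 - 1 = 63 and rank 8 - 1 = 7 (a Cartan subalgebra is the diagonal traceless matrices). In the classification of classical Lie algebras, the special linear algebra sl(n+1) has type A_n; here n = 7, so the Dynkin diagram is a chain of 7 nodes with single edges (A_7). Hence the type is A_7.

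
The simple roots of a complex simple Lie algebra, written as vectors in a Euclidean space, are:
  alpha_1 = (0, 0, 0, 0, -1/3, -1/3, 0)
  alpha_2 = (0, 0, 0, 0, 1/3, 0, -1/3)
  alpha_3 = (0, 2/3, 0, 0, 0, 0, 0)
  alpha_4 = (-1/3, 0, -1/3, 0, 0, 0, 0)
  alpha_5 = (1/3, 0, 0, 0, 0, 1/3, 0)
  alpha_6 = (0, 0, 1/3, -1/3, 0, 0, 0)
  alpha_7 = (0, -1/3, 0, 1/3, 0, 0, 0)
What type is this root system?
C_7

Compute the Cartan integers a_ij = 2(alpha_i, alpha_j)/(alpha_j, alpha_j); the resulting 7x7 Cartan matrix is
[[2, -1, 0, 0, -1, 0, 0], [-1, 2, 0, 0, 0, 0, 0], [0, 0, 2, 0, 0, 0, -2], [0, 0, 0, 2, -1, -1, 0], [-1, 0, 0, -1, 2, 0, 0], [0, 0, 0, -1, 0, 2, -1], [0, 0, -1, 0, 0, -1, 2]].
The roots have two lengths (squared-length ratio 2:1); the short ones are alpha_{1,2,4,5,6,7}. The associated Dynkin diagram is a chain of 7 nodes with a double edge at one end; the terminal node there is the unique long simple root (C_7), so the type is C_7 (the algebra sp(14)).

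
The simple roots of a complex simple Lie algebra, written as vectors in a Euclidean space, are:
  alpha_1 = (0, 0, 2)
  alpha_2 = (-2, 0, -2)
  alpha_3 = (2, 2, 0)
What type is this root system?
type B_3

Compute the Cartan integers a_ij = 2(alpha_i, alpha_j)/(alpha_j, alpha_j); the resulting 3x3 Cartan matrix is
[[2, -1, 0], [-2, 2, -1], [0, -1, 2]].
The roots have two lengths (squared-length ratio 2:1); the short ones are alpha_{1}. The associated Dynkin diagram is a chain of 3 nodes with a double edge at one end; the terminal node there is the unique short simple root (B_3), so the type is B_3 (the algebra so(7)).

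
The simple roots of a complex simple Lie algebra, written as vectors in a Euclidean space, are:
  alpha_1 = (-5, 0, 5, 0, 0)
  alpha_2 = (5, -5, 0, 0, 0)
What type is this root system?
Compute the Cartan integers a_ij = 2(alpha_i, alpha_j)/(alpha_j, alpha_j); the resulting 2x2 Cartan matrix is
[[2, -1], [-1, 2]].
All simple roots have the same length, so the diagram is simply laced. The associated Dynkin diagram is a chain of 2 nodes with single edges (A_2), so the type is A_2 (the algebra sl(3)).

A_2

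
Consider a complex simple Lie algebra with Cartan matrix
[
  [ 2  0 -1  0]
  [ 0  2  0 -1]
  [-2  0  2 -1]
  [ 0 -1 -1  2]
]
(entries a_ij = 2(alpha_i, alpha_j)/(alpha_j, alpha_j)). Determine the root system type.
The matrix has rank 4 with 2's on the diagonal. Reading the off-diagonal entries as Dynkin edges (a single edge where a_ij = a_ji = -1; a double or triple edge where a_ij * a_ji = 2 or 3), the diagram is a chain of 4 nodes with a double edge at one end; the terminal node there is the unique short simple root (B_4). One simple-root ordering that puts it in standard form is (alpha_2, alpha_4, alpha_3, alpha_1). So the algebra is type B_4, i.e. so(9).

B_4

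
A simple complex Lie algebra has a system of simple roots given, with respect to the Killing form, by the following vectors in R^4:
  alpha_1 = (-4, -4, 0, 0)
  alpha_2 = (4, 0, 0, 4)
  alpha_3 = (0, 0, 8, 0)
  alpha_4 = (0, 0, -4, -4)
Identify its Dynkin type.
C4

Compute the Cartan integers a_ij = 2(alpha_i, alpha_j)/(alpha_j, alpha_j); the resulting 4x4 Cartan matrix is
[[2, -1, 0, 0], [-1, 2, 0, -1], [0, 0, 2, -2], [0, -1, -1, 2]].
The roots have two lengths (squared-length ratio 2:1); the short ones are alpha_{1,2,4}. The associated Dynkin diagram is a chain of 4 nodes with a double edge at one end; the terminal node there is the unique long simple root (C_4), so the type is C_4 (the algebra sp(8)).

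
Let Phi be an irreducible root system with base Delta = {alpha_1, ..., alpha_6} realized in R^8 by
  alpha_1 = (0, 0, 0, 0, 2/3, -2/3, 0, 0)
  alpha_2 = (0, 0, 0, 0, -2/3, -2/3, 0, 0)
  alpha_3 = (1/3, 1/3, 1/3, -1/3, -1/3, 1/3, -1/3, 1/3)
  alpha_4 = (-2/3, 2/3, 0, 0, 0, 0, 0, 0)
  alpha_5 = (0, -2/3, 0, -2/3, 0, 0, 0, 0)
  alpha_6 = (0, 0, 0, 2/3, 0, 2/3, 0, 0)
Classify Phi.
Compute the Cartan integers a_ij = 2(alpha_i, alpha_j)/(alpha_j, alpha_j); the resulting 6x6 Cartan matrix is
[[2, 0, -1, 0, 0, -1], [0, 2, 0, 0, 0, -1], [-1, 0, 2, 0, 0, 0], [0, 0, 0, 2, -1, 0], [0, 0, 0, -1, 2, -1], [-1, -1, 0, 0, -1, 2]].
All simple roots have the same length, so the diagram is simply laced. The associated Dynkin diagram is a chain of 5 nodes with one extra node attached to the third node from one end (E_6), so the type is E_6.

E_6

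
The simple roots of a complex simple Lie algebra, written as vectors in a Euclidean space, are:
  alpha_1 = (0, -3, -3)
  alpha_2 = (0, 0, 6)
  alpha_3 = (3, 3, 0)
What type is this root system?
Compute the Cartan integers a_ij = 2(alpha_i, alpha_j)/(alpha_j, alpha_j); the resulting 3x3 Cartan matrix is
[[2, -1, -1], [-2, 2, 0], [-1, 0, 2]].
The roots have two lengths (squared-length ratio 2:1); the short ones are alpha_{1,3}. The associated Dynkin diagram is a chain of 3 nodes with a double edge at one end; the terminal node there is the unique long simple root (C_3), so the type is C_3 (the algebra sp(6)).

C_3 (sp(6))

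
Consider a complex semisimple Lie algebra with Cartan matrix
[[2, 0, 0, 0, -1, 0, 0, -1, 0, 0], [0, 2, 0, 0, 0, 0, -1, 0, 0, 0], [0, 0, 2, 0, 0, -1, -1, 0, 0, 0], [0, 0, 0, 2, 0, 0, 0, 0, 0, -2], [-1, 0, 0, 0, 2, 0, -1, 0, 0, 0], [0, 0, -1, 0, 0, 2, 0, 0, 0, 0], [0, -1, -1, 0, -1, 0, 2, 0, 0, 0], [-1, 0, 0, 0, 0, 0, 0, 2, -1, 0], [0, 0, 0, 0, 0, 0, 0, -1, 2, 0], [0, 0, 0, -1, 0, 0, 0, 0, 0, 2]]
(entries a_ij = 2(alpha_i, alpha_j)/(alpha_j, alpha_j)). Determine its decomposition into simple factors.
The diagram associated to this matrix has two connected components: the simple roots {alpha_4, alpha_10} form a chain of 2 nodes with a double edge at one end; the terminal node there is the unique short simple root (B_2), and {alpha_1, alpha_2, alpha_3, alpha_5, alpha_6, alpha_7, alpha_8, alpha_9} form a chain of 7 nodes with one extra node attached to the third node from one end (E_8). A semisimple Lie algebra decomposes uniquely as the direct sum of simple ideals, one per connected component of its Dynkin diagram, so g ≅ B_2 ⊕ E_8 (dimension 10 + 248 = 258).

B_2 (so(5)) + E_8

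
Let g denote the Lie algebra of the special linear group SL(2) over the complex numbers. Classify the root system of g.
This is sl(2), which has dimension 2^2 - 1 = 3 and rank 2 - 1 = 1 (a Cartan subalgebra is the diagonal traceless matrices). In the classification of classical Lie algebras, the special linear algebra sl(n+1) has type A_n; here n = 1, so the Dynkin diagram is a chain of 1 nodes with single edges (A_1). Hence the type is A_1.

A1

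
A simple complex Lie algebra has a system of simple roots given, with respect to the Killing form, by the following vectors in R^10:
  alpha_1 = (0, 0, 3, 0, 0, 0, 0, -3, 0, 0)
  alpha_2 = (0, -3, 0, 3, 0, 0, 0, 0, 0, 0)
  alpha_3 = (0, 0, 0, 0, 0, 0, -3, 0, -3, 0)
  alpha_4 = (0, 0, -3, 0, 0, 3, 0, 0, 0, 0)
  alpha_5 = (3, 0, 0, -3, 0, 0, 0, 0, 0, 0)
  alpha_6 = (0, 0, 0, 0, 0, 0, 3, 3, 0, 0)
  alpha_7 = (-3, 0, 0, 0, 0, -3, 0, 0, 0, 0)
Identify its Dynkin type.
Compute the Cartan integers a_ij = 2(alpha_i, alpha_j)/(alpha_j, alpha_j); the resulting 7x7 Cartan matrix is
[[2, 0, 0, -1, 0, -1, 0], [0, 2, 0, 0, -1, 0, 0], [0, 0, 2, 0, 0, -1, 0], [-1, 0, 0, 2, 0, 0, -1], [0, -1, 0, 0, 2, 0, -1], [-1, 0, -1, 0, 0, 2, 0], [0, 0, 0, -1, -1, 0, 2]].
All simple roots have the same length, so the diagram is simply laced. The associated Dynkin diagram is a chain of 7 nodes with single edges (A_7), so the type is A_7 (the algebra sl(8)).

A_7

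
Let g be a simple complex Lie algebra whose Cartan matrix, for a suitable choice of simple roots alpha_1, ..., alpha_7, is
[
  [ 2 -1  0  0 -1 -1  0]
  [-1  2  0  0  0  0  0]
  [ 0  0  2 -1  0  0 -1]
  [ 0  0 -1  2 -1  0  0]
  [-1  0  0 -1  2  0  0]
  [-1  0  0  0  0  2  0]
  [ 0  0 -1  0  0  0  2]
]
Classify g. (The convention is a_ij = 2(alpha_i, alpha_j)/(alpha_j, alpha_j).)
D_7

The matrix has rank 7 with 2's on the diagonal. Reading the off-diagonal entries as Dynkin edges (a single edge where a_ij = a_ji = -1; a double or triple edge where a_ij * a_ji = 2 or 3), the diagram is a chain of 5 nodes with a fork of two nodes at one end (D_7). One simple-root ordering that puts it in standard form is (alpha_7, alpha_3, alpha_4, alpha_5, alpha_1, alpha_6, alpha_2). So the algebra is type D_7, i.e. so(14).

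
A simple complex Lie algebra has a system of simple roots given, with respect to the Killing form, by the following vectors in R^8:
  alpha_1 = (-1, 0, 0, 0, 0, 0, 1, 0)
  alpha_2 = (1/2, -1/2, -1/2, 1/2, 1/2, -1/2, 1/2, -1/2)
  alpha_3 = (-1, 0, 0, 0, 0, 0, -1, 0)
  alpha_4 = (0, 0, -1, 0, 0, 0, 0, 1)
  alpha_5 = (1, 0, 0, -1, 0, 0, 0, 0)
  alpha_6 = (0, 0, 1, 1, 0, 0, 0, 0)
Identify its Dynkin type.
E6

Compute the Cartan integers a_ij = 2(alpha_i, alpha_j)/(alpha_j, alpha_j); the resulting 6x6 Cartan matrix is
[[2, 0, 0, 0, -1, 0], [0, 2, -1, 0, 0, 0], [0, -1, 2, 0, -1, 0], [0, 0, 0, 2, 0, -1], [-1, 0, -1, 0, 2, -1], [0, 0, 0, -1, -1, 2]].
All simple roots have the same length, so the diagram is simply laced. The associated Dynkin diagram is a chain of 5 nodes with one extra node attached to the third node from one end (E_6), so the type is E_6.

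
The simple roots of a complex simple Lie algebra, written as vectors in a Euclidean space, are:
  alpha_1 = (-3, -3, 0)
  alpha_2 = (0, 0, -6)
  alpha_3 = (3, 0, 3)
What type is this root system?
C3

Compute the Cartan integers a_ij = 2(alpha_i, alpha_j)/(alpha_j, alpha_j); the resulting 3x3 Cartan matrix is
[[2, 0, -1], [0, 2, -2], [-1, -1, 2]].
The roots have two lengths (squared-length ratio 2:1); the short ones are alpha_{1,3}. The associated Dynkin diagram is a chain of 3 nodes with a double edge at one end; the terminal node there is the unique long simple root (C_3), so the type is C_3 (the algebra sp(6)).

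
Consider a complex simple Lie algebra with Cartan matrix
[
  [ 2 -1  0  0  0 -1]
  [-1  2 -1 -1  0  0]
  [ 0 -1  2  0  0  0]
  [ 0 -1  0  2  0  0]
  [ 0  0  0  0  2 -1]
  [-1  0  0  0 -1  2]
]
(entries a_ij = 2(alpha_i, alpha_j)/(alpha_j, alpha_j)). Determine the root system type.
type D_6

The matrix has rank 6 with 2's on the diagonal. Reading the off-diagonal entries as Dynkin edges (a single edge where a_ij = a_ji = -1; a double or triple edge where a_ij * a_ji = 2 or 3), the diagram is a chain of 4 nodes with a fork of two nodes at one end (D_6). One simple-root ordering that puts it in standard form is (alpha_5, alpha_6, alpha_1, alpha_2, alpha_3, alpha_4). So the algebra is type D_6, i.e. so(12).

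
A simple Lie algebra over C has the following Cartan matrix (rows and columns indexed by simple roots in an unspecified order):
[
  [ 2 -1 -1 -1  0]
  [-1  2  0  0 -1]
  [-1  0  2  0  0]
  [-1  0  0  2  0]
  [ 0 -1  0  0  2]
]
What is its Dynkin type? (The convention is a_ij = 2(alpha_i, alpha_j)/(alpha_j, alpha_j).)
D_5

The matrix has rank 5 with 2's on the diagonal. Reading the off-diagonal entries as Dynkin edges (a single edge where a_ij = a_ji = -1; a double or triple edge where a_ij * a_ji = 2 or 3), the diagram is a chain of 3 nodes with a fork of two nodes at one end (D_5). One simple-root ordering that puts it in standard form is (alpha_5, alpha_2, alpha_1, alpha_4, alpha_3). So the algebra is type D_5, i.e. so(10).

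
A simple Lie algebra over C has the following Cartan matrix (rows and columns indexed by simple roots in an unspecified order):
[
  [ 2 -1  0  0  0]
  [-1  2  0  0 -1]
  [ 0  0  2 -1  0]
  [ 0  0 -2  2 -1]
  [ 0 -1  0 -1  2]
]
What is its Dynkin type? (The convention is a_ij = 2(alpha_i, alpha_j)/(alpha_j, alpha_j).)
The matrix has rank 5 with 2's on the diagonal. Reading the off-diagonal entries as Dynkin edges (a single edge where a_ij = a_ji = -1; a double or triple edge where a_ij * a_ji = 2 or 3), the diagram is a chain of 5 nodes with a double edge at one end; the terminal node there is the unique short simple root (B_5). One simple-root ordering that puts it in standard form is (alpha_1, alpha_2, alpha_5, alpha_4, alpha_3). So the algebra is type B_5, i.e. so(11).

type B_5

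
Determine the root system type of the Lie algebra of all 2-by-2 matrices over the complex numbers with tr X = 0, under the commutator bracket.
A_1 (sl(2))

This is sl(2), which has dimension 2^2 - 1 = 3 and rank 2 - 1 = 1 (a Cartan subalgebra is the diagonal traceless matrices). In the classification of classical Lie algebras, the special linear algebra sl(n+1) has type A_n; here n = 1, so the Dynkin diagram is a chain of 1 nodes with single edges (A_1). Hence the type is A_1.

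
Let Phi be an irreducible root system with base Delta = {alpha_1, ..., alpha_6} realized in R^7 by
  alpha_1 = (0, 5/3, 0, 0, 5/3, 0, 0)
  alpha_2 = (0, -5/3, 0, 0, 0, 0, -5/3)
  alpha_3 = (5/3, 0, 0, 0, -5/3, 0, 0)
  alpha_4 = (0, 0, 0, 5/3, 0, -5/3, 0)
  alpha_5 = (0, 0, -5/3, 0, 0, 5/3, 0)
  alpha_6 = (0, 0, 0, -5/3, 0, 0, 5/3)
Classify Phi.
A_6

Compute the Cartan integers a_ij = 2(alpha_i, alpha_j)/(alpha_j, alpha_j); the resulting 6x6 Cartan matrix is
[[2, -1, -1, 0, 0, 0], [-1, 2, 0, 0, 0, -1], [-1, 0, 2, 0, 0, 0], [0, 0, 0, 2, -1, -1], [0, 0, 0, -1, 2, 0], [0, -1, 0, -1, 0, 2]].
All simple roots have the same length, so the diagram is simply laced. The associated Dynkin diagram is a chain of 6 nodes with single edges (A_6), so the type is A_6 (the algebra sl(7)).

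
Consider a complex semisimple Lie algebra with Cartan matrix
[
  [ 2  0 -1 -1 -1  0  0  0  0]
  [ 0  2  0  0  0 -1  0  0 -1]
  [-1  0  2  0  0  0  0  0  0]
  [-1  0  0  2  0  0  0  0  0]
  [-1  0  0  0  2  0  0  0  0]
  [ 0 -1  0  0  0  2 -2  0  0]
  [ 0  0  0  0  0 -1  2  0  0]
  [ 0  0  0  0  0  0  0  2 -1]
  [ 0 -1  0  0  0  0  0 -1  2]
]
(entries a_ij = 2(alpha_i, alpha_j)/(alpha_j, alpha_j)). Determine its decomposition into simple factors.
B_5 + D_4

The diagram associated to this matrix has two connected components: the simple roots {alpha_2, alpha_6, alpha_7, alpha_8, alpha_9} form a chain of 5 nodes with a double edge at one end; the terminal node there is the unique short simple root (B_5), and {alpha_1, alpha_3, alpha_4, alpha_5} form a chain of 2 nodes with a fork of two nodes at one end (D_4). A semisimple Lie algebra decomposes uniquely as the direct sum of simple ideals, one per connected component of its Dynkin diagram, so g ≅ B_5 ⊕ D_4 (dimension 55 + 28 = 83).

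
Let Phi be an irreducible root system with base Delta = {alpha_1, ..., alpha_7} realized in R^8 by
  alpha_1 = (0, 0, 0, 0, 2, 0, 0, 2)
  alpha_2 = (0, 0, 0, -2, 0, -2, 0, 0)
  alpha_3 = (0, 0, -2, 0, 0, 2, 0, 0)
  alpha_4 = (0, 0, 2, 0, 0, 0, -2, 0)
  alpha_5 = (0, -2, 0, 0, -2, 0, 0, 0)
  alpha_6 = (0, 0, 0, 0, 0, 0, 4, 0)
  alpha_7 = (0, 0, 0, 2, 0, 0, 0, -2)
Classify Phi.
Compute the Cartan integers a_ij = 2(alpha_i, alpha_j)/(alpha_j, alpha_j); the resulting 7x7 Cartan matrix is
[[2, 0, 0, 0, -1, 0, -1], [0, 2, -1, 0, 0, 0, -1], [0, -1, 2, -1, 0, 0, 0], [0, 0, -1, 2, 0, -1, 0], [-1, 0, 0, 0, 2, 0, 0], [0, 0, 0, -2, 0, 2, 0], [-1, -1, 0, 0, 0, 0, 2]].
The roots have two lengths (squared-length ratio 2:1); the short ones are alpha_{1,2,3,4,5,7}. The associated Dynkin diagram is a chain of 7 nodes with a double edge at one end; the terminal node there is the unique long simple root (C_7), so the type is C_7 (the algebra sp(14)).

C_7 (sp(14))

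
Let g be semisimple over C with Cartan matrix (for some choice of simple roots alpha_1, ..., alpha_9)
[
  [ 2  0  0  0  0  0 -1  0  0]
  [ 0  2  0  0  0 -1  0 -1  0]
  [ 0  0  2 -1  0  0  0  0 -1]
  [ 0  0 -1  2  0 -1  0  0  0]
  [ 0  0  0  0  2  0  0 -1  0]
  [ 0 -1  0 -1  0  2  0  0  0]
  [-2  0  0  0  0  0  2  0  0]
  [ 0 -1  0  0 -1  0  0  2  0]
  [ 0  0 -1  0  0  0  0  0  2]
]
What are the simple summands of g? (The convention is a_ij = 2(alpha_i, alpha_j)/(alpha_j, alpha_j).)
The diagram associated to this matrix has two connected components: the simple roots {alpha_2, alpha_3, alpha_4, alpha_5, alpha_6, alpha_8, alpha_9} form a chain of 7 nodes with single edges (A_7), and {alpha_1, alpha_7} form a chain of 2 nodes with a double edge at one end; the terminal node there is the unique short simple root (B_2). A semisimple Lie algebra decomposes uniquely as the direct sum of simple ideals, one per connected component of its Dynkin diagram, so g ≅ A_7 ⊕ B_2 (dimension 63 + 10 = 73).

type A_7 + type B_2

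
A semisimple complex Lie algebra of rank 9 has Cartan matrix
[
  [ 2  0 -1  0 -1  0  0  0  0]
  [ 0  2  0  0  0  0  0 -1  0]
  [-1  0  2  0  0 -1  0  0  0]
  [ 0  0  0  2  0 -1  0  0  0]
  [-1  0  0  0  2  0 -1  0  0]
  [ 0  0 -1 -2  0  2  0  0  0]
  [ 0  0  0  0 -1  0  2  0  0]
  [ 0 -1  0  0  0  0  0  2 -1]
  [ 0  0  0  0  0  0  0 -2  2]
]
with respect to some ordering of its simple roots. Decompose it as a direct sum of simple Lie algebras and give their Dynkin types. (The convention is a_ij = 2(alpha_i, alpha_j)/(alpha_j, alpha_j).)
B6 + C3

The diagram associated to this matrix has two connected components: the simple roots {alpha_1, alpha_3, alpha_4, alpha_5, alpha_6, alpha_7} form a chain of 6 nodes with a double edge at one end; the terminal node there is the unique short simple root (B_6), and {alpha_2, alpha_8, alpha_9} form a chain of 3 nodes with a double edge at one end; the terminal node there is the unique long simple root (C_3). A semisimple Lie algebra decomposes uniquely as the direct sum of simple ideals, one per connected component of its Dynkin diagram, so g ≅ B_6 ⊕ C_3 (dimension 78 + 21 = 99).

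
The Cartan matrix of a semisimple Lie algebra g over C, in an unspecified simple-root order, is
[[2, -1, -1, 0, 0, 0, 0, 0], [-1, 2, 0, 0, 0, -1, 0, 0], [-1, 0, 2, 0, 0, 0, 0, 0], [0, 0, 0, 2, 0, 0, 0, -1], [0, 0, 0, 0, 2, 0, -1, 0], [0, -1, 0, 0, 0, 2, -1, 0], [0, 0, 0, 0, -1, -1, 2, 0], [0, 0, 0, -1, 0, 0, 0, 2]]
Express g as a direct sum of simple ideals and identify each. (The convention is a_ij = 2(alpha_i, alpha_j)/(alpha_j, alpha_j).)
A_2 (sl(3)) + A_6 (sl(7))

The diagram associated to this matrix has two connected components: the simple roots {alpha_4, alpha_8} form a chain of 2 nodes with single edges (A_2), and {alpha_1, alpha_2, alpha_3, alpha_5, alpha_6, alpha_7} form a chain of 6 nodes with single edges (A_6). A semisimple Lie algebra decomposes uniquely as the direct sum of simple ideals, one per connected component of its Dynkin diagram, so g ≅ A_2 ⊕ A_6 (dimension 8 + 48 = 56).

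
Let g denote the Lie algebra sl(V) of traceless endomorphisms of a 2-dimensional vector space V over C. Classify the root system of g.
A1

This is sl(2), which has dimension 2^2 - 1 = 3 and rank 2 - 1 = 1 (a Cartan subalgebra is the diagonal traceless matrices). In the classification of classical Lie algebras, the special linear algebra sl(n+1) has type A_n; here n = 1, so the Dynkin diagram is a chain of 1 nodes with single edges (A_1). Hence the type is A_1.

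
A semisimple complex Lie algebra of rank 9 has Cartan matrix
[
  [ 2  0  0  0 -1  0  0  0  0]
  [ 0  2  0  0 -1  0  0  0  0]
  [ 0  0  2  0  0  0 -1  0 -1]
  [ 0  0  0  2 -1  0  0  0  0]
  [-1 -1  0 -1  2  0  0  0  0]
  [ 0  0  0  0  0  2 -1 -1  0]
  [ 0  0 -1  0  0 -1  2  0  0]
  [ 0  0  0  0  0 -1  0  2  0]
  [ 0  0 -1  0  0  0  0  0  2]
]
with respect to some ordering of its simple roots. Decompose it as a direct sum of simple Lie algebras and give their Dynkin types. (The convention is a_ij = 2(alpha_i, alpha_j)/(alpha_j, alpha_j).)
A_5 ⊕ D_4

The diagram associated to this matrix has two connected components: the simple roots {alpha_3, alpha_6, alpha_7, alpha_8, alpha_9} form a chain of 5 nodes with single edges (A_5), and {alpha_1, alpha_2, alpha_4, alpha_5} form a chain of 2 nodes with a fork of two nodes at one end (D_4). A semisimple Lie algebra decomposes uniquely as the direct sum of simple ideals, one per connected component of its Dynkin diagram, so g ≅ A_5 ⊕ D_4 (dimension 35 + 28 = 63).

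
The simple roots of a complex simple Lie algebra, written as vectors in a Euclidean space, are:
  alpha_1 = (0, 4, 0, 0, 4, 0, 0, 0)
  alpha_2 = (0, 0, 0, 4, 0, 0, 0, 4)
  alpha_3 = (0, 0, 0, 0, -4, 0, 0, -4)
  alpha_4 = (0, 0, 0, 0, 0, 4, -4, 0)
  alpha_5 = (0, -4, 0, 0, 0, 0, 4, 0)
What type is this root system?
A_5

Compute the Cartan integers a_ij = 2(alpha_i, alpha_j)/(alpha_j, alpha_j); the resulting 5x5 Cartan matrix is
[[2, 0, -1, 0, -1], [0, 2, -1, 0, 0], [-1, -1, 2, 0, 0], [0, 0, 0, 2, -1], [-1, 0, 0, -1, 2]].
All simple roots have the same length, so the diagram is simply laced. The associated Dynkin diagram is a chain of 5 nodes with single edges (A_5), so the type is A_5 (the algebra sl(6)).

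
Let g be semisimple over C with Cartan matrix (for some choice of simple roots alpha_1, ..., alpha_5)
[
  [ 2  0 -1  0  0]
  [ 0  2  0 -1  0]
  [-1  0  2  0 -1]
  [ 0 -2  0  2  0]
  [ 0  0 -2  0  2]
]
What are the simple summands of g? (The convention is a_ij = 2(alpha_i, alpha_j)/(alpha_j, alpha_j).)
The diagram associated to this matrix has two connected components: the simple roots {alpha_2, alpha_4} form a chain of 2 nodes with a double edge at one end; the terminal node there is the unique short simple root (B_2), and {alpha_1, alpha_3, alpha_5} form a chain of 3 nodes with a double edge at one end; the terminal node there is the unique long simple root (C_3). A semisimple Lie algebra decomposes uniquely as the direct sum of simple ideals, one per connected component of its Dynkin diagram, so g ≅ B_2 ⊕ C_3 (dimension 10 + 21 = 31).

B_2 + C_3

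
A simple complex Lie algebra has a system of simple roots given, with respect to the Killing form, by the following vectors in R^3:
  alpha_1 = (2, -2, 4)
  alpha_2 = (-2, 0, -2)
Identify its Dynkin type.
type G_2

Compute the Cartan integers a_ij = 2(alpha_i, alpha_j)/(alpha_j, alpha_j); the resulting 2x2 Cartan matrix is
[[2, -3], [-1, 2]].
The roots have two lengths (squared-length ratio 3:1); the short ones are alpha_{2}. The associated Dynkin diagram is two nodes joined by a triple edge (G_2), so the type is G_2.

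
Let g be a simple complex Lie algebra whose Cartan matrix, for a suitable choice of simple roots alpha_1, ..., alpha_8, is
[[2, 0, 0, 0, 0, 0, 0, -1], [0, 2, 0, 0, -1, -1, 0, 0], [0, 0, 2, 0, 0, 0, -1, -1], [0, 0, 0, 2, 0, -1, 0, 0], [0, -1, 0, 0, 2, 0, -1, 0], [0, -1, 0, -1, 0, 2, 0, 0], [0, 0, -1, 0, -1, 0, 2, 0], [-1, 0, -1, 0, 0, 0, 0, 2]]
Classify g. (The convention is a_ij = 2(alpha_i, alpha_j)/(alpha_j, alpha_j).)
The matrix has rank 8 with 2's on the diagonal. Reading the off-diagonal entries as Dynkin edges (a single edge where a_ij = a_ji = -1; a double or triple edge where a_ij * a_ji = 2 or 3), the diagram is a chain of 8 nodes with single edges (A_8). One simple-root ordering that puts it in standard form is (alpha_1, alpha_8, alpha_3, alpha_7, alpha_5, alpha_2, alpha_6, alpha_4). So the algebra is type A_8, i.e. sl(9).

type A_8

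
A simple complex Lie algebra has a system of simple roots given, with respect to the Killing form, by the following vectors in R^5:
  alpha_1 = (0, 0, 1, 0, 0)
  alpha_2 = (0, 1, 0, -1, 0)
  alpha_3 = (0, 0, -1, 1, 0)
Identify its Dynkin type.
Compute the Cartan integers a_ij = 2(alpha_i, alpha_j)/(alpha_j, alpha_j); the resulting 3x3 Cartan matrix is
[[2, 0, -1], [0, 2, -1], [-2, -1, 2]].
The roots have two lengths (squared-length ratio 2:1); the short ones are alpha_{1}. The associated Dynkin diagram is a chain of 3 nodes with a double edge at one end; the terminal node there is the unique short simple root (B_3), so the type is B_3 (the algebra so(7)).

type B_3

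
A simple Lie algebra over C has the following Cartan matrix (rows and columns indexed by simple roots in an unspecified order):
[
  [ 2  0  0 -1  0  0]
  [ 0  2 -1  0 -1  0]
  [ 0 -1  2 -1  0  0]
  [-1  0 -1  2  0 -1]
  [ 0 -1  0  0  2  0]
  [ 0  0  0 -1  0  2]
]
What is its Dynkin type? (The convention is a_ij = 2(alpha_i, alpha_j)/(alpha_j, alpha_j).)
D6

The matrix has rank 6 with 2's on the diagonal. Reading the off-diagonal entries as Dynkin edges (a single edge where a_ij = a_ji = -1; a double or triple edge where a_ij * a_ji = 2 or 3), the diagram is a chain of 4 nodes with a fork of two nodes at one end (D_6). One simple-root ordering that puts it in standard form is (alpha_5, alpha_2, alpha_3, alpha_4, alpha_1, alpha_6). So the algebra is type D_6, i.e. so(12).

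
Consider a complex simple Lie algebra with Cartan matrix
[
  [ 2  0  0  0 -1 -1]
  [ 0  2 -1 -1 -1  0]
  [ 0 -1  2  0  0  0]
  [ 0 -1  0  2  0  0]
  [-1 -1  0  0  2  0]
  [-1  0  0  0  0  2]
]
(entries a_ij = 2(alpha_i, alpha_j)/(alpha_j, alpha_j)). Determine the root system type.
D6

The matrix has rank 6 with 2's on the diagonal. Reading the off-diagonal entries as Dynkin edges (a single edge where a_ij = a_ji = -1; a double or triple edge where a_ij * a_ji = 2 or 3), the diagram is a chain of 4 nodes with a fork of two nodes at one end (D_6). One simple-root ordering that puts it in standard form is (alpha_6, alpha_1, alpha_5, alpha_2, alpha_3, alpha_4). So the algebra is type D_6, i.e. so(12).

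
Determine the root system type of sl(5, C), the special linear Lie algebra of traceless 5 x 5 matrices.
This is sl(5), which has dimension 5^2 - 1 = 24 and rank 5 - 1 = 4 (a Cartan subalgebra is the diagonal traceless matrices). In the classification of classical Lie algebras, the special linear algebra sl(n+1) has type A_n; here n = 4, so the Dynkin diagram is a chain of 4 nodes with single edges (A_4). Hence the type is A_4.

A4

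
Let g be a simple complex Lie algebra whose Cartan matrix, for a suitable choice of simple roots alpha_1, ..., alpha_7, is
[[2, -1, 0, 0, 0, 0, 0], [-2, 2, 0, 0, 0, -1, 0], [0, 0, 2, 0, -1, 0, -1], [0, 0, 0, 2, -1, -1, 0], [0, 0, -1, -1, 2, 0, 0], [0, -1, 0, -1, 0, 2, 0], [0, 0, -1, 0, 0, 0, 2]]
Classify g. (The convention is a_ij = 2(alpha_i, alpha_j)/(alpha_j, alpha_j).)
B_7

The matrix has rank 7 with 2's on the diagonal. Reading the off-diagonal entries as Dynkin edges (a single edge where a_ij = a_ji = -1; a double or triple edge where a_ij * a_ji = 2 or 3), the diagram is a chain of 7 nodes with a double edge at one end; the terminal node there is the unique short simple root (B_7). One simple-root ordering that puts it in standard form is (alpha_7, alpha_3, alpha_5, alpha_4, alpha_6, alpha_2, alpha_1). So the algebra is type B_7, i.e. so(15).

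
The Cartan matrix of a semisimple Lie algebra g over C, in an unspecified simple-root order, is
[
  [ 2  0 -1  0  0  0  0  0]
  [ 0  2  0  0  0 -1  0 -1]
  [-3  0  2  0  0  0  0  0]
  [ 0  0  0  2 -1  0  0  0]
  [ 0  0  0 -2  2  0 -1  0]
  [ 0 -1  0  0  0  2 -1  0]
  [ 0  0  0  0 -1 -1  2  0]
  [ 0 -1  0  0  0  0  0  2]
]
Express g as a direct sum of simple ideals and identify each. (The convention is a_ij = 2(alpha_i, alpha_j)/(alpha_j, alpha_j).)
The diagram associated to this matrix has two connected components: the simple roots {alpha_2, alpha_4, alpha_5, alpha_6, alpha_7, alpha_8} form a chain of 6 nodes with a double edge at one end; the terminal node there is the unique short simple root (B_6), and {alpha_1, alpha_3} form two nodes joined by a triple edge (G_2). A semisimple Lie algebra decomposes uniquely as the direct sum of simple ideals, one per connected component of its Dynkin diagram, so g ≅ B_6 ⊕ G_2 (dimension 78 + 14 = 92).

B6 ⊕ G2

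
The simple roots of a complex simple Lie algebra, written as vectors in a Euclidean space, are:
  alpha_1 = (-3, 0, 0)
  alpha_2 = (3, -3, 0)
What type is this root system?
Compute the Cartan integers a_ij = 2(alpha_i, alpha_j)/(alpha_j, alpha_j); the resulting 2x2 Cartan matrix is
[[2, -1], [-2, 2]].
The roots have two lengths (squared-length ratio 2:1); the short ones are alpha_{1}. The associated Dynkin diagram is a chain of 2 nodes with a double edge at one end; the terminal node there is the unique short simple root (B_2), so the type is B_2 (the algebra so(5)).

B_2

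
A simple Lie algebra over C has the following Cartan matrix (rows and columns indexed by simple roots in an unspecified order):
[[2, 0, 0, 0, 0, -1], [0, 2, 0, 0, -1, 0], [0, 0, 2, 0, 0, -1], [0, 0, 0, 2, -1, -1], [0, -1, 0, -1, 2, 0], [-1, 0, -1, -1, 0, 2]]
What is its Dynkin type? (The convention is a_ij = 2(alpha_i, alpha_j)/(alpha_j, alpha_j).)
The matrix has rank 6 with 2's on the diagonal. Reading the off-diagonal entries as Dynkin edges (a single edge where a_ij = a_ji = -1; a double or triple edge where a_ij * a_ji = 2 or 3), the diagram is a chain of 4 nodes with a fork of two nodes at one end (D_6). One simple-root ordering that puts it in standard form is (alpha_2, alpha_5, alpha_4, alpha_6, alpha_1, alpha_3). So the algebra is type D_6, i.e. so(12).

D_6 (so(12))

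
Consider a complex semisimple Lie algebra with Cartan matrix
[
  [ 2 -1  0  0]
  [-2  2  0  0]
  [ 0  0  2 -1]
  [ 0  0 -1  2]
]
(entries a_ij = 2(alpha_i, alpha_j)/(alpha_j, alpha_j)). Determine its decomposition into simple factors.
A_2 (sl(3)) ⊕ B_2 (so(5))

The diagram associated to this matrix has two connected components: the simple roots {alpha_3, alpha_4} form a chain of 2 nodes with single edges (A_2), and {alpha_1, alpha_2} form a chain of 2 nodes with a double edge at one end; the terminal node there is the unique short simple root (B_2). A semisimple Lie algebra decomposes uniquely as the direct sum of simple ideals, one per connected component of its Dynkin diagram, so g ≅ A_2 ⊕ B_2 (dimension 8 + 10 = 18).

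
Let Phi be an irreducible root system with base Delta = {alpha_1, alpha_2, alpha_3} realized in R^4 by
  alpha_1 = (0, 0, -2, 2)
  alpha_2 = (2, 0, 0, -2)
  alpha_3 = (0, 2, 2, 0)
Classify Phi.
A_3 (sl(4))

Compute the Cartan integers a_ij = 2(alpha_i, alpha_j)/(alpha_j, alpha_j); the resulting 3x3 Cartan matrix is
[[2, -1, -1], [-1, 2, 0], [-1, 0, 2]].
All simple roots have the same length, so the diagram is simply laced. The associated Dynkin diagram is a chain of 3 nodes with single edges (A_3), so the type is A_3 (the algebra sl(4)).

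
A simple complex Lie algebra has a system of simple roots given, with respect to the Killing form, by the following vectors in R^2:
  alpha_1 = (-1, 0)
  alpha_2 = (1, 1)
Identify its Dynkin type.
Compute the Cartan integers a_ij = 2(alpha_i, alpha_j)/(alpha_j, alpha_j); the resulting 2x2 Cartan matrix is
[[2, -1], [-2, 2]].
The roots have two lengths (squared-length ratio 2:1); the short ones are alpha_{1}. The associated Dynkin diagram is a chain of 2 nodes with a double edge at one end; the terminal node there is the unique short simple root (B_2), so the type is B_2 (the algebra so(5)).

B_2 (so(5))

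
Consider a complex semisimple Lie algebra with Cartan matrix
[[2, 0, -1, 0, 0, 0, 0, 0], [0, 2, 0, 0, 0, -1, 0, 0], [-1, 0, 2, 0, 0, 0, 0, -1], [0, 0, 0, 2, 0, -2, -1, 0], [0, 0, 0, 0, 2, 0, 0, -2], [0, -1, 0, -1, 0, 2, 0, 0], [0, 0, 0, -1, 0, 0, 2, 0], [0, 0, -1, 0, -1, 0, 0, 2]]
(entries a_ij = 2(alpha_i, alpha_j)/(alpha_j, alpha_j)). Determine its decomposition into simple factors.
C_4 + F_4

The diagram associated to this matrix has two connected components: the simple roots {alpha_1, alpha_3, alpha_5, alpha_8} form a chain of 4 nodes with a double edge at one end; the terminal node there is the unique long simple root (C_4), and {alpha_2, alpha_4, alpha_6, alpha_7} form a chain of 4 nodes with a double edge between the middle two (F_4). A semisimple Lie algebra decomposes uniquely as the direct sum of simple ideals, one per connected component of its Dynkin diagram, so g ≅ C_4 ⊕ F_4 (dimension 36 + 52 = 88).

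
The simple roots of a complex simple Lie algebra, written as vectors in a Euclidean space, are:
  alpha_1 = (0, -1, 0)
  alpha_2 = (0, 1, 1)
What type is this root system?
B_2

Compute the Cartan integers a_ij = 2(alpha_i, alpha_j)/(alpha_j, alpha_j); the resulting 2x2 Cartan matrix is
[[2, -1], [-2, 2]].
The roots have two lengths (squared-length ratio 2:1); the short ones are alpha_{1}. The associated Dynkin diagram is a chain of 2 nodes with a double edge at one end; the terminal node there is the unique short simple root (B_2), so the type is B_2 (the algebra so(5)).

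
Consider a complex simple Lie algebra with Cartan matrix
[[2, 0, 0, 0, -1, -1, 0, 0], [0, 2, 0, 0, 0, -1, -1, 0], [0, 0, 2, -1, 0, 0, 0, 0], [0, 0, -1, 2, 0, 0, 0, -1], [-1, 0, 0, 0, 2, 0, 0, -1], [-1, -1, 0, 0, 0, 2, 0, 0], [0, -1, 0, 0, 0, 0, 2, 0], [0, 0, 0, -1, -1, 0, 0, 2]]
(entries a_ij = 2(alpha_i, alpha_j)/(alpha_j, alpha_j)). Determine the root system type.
A8

The matrix has rank 8 with 2's on the diagonal. Reading the off-diagonal entries as Dynkin edges (a single edge where a_ij = a_ji = -1; a double or triple edge where a_ij * a_ji = 2 or 3), the diagram is a chain of 8 nodes with single edges (A_8). One simple-root ordering that puts it in standard form is (alpha_7, alpha_2, alpha_6, alpha_1, alpha_5, alpha_8, alpha_4, alpha_3). So the algebra is type A_8, i.e. sl(9).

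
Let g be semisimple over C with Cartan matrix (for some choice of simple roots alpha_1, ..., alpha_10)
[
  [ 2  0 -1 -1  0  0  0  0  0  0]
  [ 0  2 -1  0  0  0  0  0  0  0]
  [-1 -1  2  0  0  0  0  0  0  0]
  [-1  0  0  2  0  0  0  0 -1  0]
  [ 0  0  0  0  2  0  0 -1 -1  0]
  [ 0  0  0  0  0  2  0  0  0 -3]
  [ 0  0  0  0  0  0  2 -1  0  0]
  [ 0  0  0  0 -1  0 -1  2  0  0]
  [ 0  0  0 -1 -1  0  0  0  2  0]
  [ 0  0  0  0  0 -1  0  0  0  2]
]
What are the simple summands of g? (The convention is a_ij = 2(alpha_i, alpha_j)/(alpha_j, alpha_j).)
type A_8 + type G_2

The diagram associated to this matrix has two connected components: the simple roots {alpha_1, alpha_2, alpha_3, alpha_4, alpha_5, alpha_7, alpha_8, alpha_9} form a chain of 8 nodes with single edges (A_8), and {alpha_6, alpha_10} form two nodes joined by a triple edge (G_2). A semisimple Lie algebra decomposes uniquely as the direct sum of simple ideals, one per connected component of its Dynkin diagram, so g ≅ A_8 ⊕ G_2 (dimension 80 + 14 = 94).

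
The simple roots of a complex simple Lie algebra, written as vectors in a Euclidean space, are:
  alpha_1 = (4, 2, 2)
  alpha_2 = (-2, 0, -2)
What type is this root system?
Compute the Cartan integers a_ij = 2(alpha_i, alpha_j)/(alpha_j, alpha_j); the resulting 2x2 Cartan matrix is
[[2, -3], [-1, 2]].
The roots have two lengths (squared-length ratio 3:1); the short ones are alpha_{2}. The associated Dynkin diagram is two nodes joined by a triple edge (G_2), so the type is G_2.

G2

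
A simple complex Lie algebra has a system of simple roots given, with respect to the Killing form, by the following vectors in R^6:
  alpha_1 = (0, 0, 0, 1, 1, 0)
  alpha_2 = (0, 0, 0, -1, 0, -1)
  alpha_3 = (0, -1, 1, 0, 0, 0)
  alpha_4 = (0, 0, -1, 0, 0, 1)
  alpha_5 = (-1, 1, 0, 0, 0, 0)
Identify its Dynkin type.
Compute the Cartan integers a_ij = 2(alpha_i, alpha_j)/(alpha_j, alpha_j); the resulting 5x5 Cartan matrix is
[[2, -1, 0, 0, 0], [-1, 2, 0, -1, 0], [0, 0, 2, -1, -1], [0, -1, -1, 2, 0], [0, 0, -1, 0, 2]].
All simple roots have the same length, so the diagram is simply laced. The associated Dynkin diagram is a chain of 5 nodes with single edges (A_5), so the type is A_5 (the algebra sl(6)).

A_5 (sl(6))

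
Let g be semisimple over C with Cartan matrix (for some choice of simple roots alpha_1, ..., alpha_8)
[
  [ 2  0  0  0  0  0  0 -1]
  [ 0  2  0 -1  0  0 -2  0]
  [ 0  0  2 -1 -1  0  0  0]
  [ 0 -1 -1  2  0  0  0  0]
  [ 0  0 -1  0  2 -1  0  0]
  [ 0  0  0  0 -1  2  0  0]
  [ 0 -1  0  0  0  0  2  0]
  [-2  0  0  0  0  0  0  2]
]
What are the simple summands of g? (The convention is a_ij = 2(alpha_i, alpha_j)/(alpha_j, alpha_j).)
The diagram associated to this matrix has two connected components: the simple roots {alpha_1, alpha_8} form a chain of 2 nodes with a double edge at one end; the terminal node there is the unique short simple root (B_2), and {alpha_2, alpha_3, alpha_4, alpha_5, alpha_6, alpha_7} form a chain of 6 nodes with a double edge at one end; the terminal node there is the unique short simple root (B_6). A semisimple Lie algebra decomposes uniquely as the direct sum of simple ideals, one per connected component of its Dynkin diagram, so g ≅ B_2 ⊕ B_6 (dimension 10 + 78 = 88).

B_2 (so(5)) + B_6 (so(13))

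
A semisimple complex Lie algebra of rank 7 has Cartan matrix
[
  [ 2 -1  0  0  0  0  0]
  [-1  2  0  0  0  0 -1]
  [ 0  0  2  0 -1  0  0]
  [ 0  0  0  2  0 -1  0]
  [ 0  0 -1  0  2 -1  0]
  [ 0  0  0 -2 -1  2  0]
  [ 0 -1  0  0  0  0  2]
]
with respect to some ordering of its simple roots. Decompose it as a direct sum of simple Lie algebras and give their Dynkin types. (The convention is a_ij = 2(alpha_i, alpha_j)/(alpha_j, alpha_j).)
A3 + B4

The diagram associated to this matrix has two connected components: the simple roots {alpha_1, alpha_2, alpha_7} form a chain of 3 nodes with single edges (A_3), and {alpha_3, alpha_4, alpha_5, alpha_6} form a chain of 4 nodes with a double edge at one end; the terminal node there is the unique short simple root (B_4). A semisimple Lie algebra decomposes uniquely as the direct sum of simple ideals, one per connected component of its Dynkin diagram, so g ≅ A_3 ⊕ B_4 (dimension 15 + 36 = 51).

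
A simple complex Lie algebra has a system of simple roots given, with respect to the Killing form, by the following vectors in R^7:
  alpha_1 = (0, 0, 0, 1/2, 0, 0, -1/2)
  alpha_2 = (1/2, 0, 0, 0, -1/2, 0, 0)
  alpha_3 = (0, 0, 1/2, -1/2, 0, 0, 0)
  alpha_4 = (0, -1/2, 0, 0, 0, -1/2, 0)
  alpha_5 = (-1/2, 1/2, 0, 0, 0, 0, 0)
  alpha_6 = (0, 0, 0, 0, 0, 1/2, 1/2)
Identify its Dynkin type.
Compute the Cartan integers a_ij = 2(alpha_i, alpha_j)/(alpha_j, alpha_j); the resulting 6x6 Cartan matrix is
[[2, 0, -1, 0, 0, -1], [0, 2, 0, 0, -1, 0], [-1, 0, 2, 0, 0, 0], [0, 0, 0, 2, -1, -1], [0, -1, 0, -1, 2, 0], [-1, 0, 0, -1, 0, 2]].
All simple roots have the same length, so the diagram is simply laced. The associated Dynkin diagram is a chain of 6 nodes with single edges (A_6), so the type is A_6 (the algebra sl(7)).

type A_6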